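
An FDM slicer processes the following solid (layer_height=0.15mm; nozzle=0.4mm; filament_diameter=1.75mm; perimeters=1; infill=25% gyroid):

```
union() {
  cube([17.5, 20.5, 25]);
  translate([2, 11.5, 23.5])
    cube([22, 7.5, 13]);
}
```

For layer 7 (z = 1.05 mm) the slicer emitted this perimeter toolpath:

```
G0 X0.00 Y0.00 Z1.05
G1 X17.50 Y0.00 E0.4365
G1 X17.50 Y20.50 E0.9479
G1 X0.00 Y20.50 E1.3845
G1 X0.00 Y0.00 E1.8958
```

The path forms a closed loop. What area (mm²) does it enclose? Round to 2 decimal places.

358.75 mm²

Apply the shoelace formula to the sequence of (X, Y) vertices; enclosed area = 358.75 mm².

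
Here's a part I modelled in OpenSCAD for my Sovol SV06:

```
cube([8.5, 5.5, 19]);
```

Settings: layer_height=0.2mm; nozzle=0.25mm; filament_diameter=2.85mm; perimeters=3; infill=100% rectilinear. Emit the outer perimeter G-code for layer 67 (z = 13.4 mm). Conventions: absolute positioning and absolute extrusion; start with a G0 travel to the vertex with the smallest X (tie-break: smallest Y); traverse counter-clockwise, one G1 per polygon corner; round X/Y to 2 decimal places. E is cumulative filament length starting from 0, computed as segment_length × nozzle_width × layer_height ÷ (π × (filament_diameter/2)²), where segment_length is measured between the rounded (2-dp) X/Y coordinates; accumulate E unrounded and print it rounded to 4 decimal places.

G0 X0.00 Y0.00 Z13.40
G1 X8.50 Y0.00 E0.0666
G1 X8.50 Y5.50 E0.1097
G1 X0.00 Y5.50 E0.1763
G1 X0.00 Y0.00 E0.2195

At z = 13.4 mm: the cube (footprint 8.5×5.5) is included at this height. The outline is a single polygon with 4 vertices. Extrusion per mm of travel: 0.25 × 0.2 / (π × 1.425²) = 0.007838. Accumulating E over each segment gives final E = 0.2195.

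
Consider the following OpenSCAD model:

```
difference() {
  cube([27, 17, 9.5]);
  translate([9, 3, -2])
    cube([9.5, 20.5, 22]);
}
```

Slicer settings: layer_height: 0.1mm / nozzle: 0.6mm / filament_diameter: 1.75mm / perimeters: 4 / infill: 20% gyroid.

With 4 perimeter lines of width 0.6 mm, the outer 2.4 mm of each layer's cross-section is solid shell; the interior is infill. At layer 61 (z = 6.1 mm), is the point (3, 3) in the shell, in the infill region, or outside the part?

infill

At z = 6.1 mm: the 27×17 cube contributes its full rectangle; the 9.5×20.5 cube at (9, 3) contributes its full rectangle; Taking the first minus the rest: starting from the 27×17 cube, the 9.5×20.5 cube at (9, 3) partially overlaps it — only the 133.00 mm² overlap (of its 194.75 mm²) is removed, clipping the outline — 1 connected region. Overall, the cross-section is a single solid region. The nearest boundary edge runs (27.00, 0.00)→(0.00, 0.00); distance from the point to it = 3.00 mm. The point is inside the cross-section and 3.00 mm from the nearest boundary — more than the 2.4 mm shell width (4 × 0.6), so it's in the infill interior.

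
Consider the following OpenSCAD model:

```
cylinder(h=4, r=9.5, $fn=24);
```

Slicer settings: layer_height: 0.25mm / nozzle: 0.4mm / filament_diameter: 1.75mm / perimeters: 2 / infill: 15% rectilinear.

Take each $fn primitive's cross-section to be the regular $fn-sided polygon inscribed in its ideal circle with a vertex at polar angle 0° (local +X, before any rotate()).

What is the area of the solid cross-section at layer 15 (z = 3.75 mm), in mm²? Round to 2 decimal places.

At z = 3.75 mm: the r=9.5 cylinder gives a regular 24-gon of circumradius 9.5 (constant along its height) (area = (24/2)·9.500²·sin(360°/24) = 280.30 mm²). Overall, the cross-section is a single solid region. Net area = 280.30 mm².

280.30 mm²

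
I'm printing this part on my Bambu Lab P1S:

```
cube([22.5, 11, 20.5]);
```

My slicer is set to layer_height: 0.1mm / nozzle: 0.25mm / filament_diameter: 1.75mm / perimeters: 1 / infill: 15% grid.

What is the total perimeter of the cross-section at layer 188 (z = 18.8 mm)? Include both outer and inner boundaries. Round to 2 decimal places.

At z = 18.8 mm: the 22.5×11 cube contributes its full rectangle (perimeter 67.00 mm). Overall, the cross-section is a single solid region. Total boundary length (outer) = 67.00 mm.

67.00 mm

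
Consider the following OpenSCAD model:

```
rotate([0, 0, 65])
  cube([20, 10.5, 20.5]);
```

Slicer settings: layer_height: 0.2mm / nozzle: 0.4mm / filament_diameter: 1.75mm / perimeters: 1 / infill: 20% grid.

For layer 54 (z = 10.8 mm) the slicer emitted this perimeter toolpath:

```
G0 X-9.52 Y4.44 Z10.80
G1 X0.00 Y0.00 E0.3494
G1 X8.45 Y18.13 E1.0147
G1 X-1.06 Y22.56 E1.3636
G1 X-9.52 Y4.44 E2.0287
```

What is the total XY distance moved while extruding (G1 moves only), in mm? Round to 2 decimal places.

61.00 mm

Sum the Euclidean lengths of each G1 segment: total = 61.00 mm.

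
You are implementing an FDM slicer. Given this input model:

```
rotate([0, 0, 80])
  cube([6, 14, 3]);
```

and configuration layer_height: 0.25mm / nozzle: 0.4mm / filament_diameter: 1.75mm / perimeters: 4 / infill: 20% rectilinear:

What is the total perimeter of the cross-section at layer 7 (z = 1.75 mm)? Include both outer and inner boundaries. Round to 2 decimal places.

40.00 mm

At z = 1.75 mm: the cube is present — its section is the full 6×14 rectangle (perimeter 40.00 mm); (whole slice rotated 80° about Z — lengths, areas and connectivity unchanged). Overall, the cross-section is a single solid region. Total boundary length (outer) = 40.00 mm.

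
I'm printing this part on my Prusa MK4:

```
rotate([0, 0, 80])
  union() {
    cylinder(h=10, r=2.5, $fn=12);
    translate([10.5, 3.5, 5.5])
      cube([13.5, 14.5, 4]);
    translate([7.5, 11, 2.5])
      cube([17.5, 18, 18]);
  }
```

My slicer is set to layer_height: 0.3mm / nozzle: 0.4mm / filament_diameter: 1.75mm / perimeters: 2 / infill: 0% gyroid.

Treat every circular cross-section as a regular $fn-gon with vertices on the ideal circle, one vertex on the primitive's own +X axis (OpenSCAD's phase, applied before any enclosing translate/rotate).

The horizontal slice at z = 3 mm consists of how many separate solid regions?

At z = 3 mm: the r=2.5 cylinder contributes a regular 12-gon of circumradius 2.5; the cube at (10.5, 3.5) is absent (z outside [5.5, 9.5]); the cube at (7.5, 11) (footprint 17.5×18) is included at this height; Merging all regions: the 2 present regions are separate (no shared area or edge), so areas and boundary lengths simply add and each stays a separate island — 2 connected regions; (rotated 80° about Z; rotation is an isometry so areas/perimeters/island counts are preserved). The result has 2 disconnected regions.

2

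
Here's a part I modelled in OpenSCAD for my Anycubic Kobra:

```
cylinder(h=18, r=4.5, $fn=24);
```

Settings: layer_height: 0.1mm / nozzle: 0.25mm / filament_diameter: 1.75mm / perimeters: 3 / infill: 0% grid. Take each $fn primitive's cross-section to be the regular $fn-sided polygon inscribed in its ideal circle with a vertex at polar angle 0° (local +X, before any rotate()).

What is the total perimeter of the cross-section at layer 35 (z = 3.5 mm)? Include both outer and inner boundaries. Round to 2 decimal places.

At z = 3.5 mm: the r=4.5 cylinder gives a regular 24-gon of circumradius 4.5 (constant along its height) (perimeter = 2·24·4.500·sin(180°/24) = 28.19 mm). Overall, the cross-section is a single solid region. Total boundary length (outer) = 28.19 mm.

28.19 mm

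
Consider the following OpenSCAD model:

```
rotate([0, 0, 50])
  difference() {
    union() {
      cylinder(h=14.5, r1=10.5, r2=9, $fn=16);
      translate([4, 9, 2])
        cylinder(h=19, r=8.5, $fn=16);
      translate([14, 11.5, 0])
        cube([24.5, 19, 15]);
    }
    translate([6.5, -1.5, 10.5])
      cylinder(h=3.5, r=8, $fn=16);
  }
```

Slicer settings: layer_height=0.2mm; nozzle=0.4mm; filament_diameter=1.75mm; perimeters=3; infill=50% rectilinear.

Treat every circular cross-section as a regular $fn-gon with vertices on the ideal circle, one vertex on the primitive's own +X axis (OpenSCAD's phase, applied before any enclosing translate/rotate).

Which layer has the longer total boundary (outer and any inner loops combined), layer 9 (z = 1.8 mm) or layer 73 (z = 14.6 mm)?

Layer 9 (z = 1.8): the cone: at t=0.124 of its height the radius interpolates to r₁+(r₂−r₁)t = 10.314, giving a regular 16-gon of that circumradius (perimeter = 2·16·10.314·sin(180°/16) = 64.39 mm); the cylinder at (4, 9) does not reach this height (z outside [2, 21]); the cube at (14, 11.5) is present — its section is the full 24.5×19 rectangle (perimeter 87.00 mm); Taking the union: the 2 present regions are separate (no shared area or edge), so areas and boundary lengths simply add and each stays a separate island — boundary = 151.39 mm; the cylinder at (6.5, -1.5) is absent (z outside [10.5, 14]); After the difference (first − rest): none of the subtracted shapes is present at this height, so the result so far is unchanged — boundary = 151.39 mm; (whole slice rotated 50° about Z — lengths, areas and connectivity unchanged). So its perimeter = 151.39 mm. Layer 73 (z = 14.6): the cone is absent (z outside [0, 14.5]); the r=8.5 cylinder at (4, 9) contributes a regular 16-gon of circumradius 8.5 (perimeter = 2·16·8.500·sin(180°/16) = 53.06 mm); the cube at (14, 11.5) is present — its section is the full 24.5×19 rectangle (perimeter 87.00 mm); Combining (union): the 2 present regions are separate (no shared area or edge), so areas and boundary lengths simply add and each stays a separate island — boundary = 140.06 mm; the cylinder at (6.5, -1.5) is absent (z outside [10.5, 14]); Taking the first minus the rest: none of the subtracted shapes is present at this height, so that combined region is unchanged — boundary = 140.06 mm; (rotated 50° about Z; rotation is an isometry so areas/perimeters/island counts are preserved). So its perimeter = 140.06 mm. Layer 9 is larger (151.39 vs 140.06 mm).

layer 9 (z = 1.8 mm)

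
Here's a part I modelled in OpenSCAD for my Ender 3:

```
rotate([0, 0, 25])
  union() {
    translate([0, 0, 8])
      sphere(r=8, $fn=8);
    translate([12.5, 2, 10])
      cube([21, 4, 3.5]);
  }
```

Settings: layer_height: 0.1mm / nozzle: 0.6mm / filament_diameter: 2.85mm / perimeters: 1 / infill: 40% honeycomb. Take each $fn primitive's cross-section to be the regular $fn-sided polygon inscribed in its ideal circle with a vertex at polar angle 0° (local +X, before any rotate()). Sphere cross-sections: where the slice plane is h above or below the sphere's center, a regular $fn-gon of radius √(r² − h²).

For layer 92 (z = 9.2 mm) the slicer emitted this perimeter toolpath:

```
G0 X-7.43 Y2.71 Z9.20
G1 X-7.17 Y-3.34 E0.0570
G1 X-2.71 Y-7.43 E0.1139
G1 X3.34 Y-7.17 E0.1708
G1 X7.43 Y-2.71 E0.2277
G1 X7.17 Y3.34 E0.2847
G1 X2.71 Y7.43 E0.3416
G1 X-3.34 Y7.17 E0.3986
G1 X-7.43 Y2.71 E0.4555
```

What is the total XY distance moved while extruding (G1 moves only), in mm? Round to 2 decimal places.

48.43 mm

Sum the Euclidean lengths of each G1 segment: total = 48.43 mm.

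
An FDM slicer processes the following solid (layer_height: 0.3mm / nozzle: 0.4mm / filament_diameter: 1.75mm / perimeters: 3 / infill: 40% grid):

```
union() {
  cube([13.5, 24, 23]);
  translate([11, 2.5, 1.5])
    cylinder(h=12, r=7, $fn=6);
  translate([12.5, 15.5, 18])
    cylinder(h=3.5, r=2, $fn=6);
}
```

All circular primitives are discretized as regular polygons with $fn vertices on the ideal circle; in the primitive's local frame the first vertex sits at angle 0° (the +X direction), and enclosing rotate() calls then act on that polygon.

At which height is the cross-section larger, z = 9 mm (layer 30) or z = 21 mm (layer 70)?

Layer 30 (z = 9): the cube (footprint 13.5×24) is included at this height (area 324.00 mm²); the r=7 cylinder at (11, 2.5) gives a regular 6-gon of circumradius 7 (constant along its height) (area = (6/2)·7.000²·sin(360°/6) = 127.31 mm²); the cylinder at (12.5, 15.5) does not reach this height (z outside [18, 21.5]); Combining (union): the regions partially overlap — summed areas 451.31 mm² minus the doubly-counted overlap 68.93 mm² gives 382.38 mm² — area = 382.38 mm². So its area = 382.38 mm². Layer 70 (z = 21): the 13.5×24 cube contributes its full rectangle (area 324.00 mm²); the cylinder at (11, 2.5) is not intersected at this z (z outside [1.5, 13.5]); the cylinder at (12.5, 15.5): section is a regular 6-gon, circumradius r=2 (area = (6/2)·2.000²·sin(360°/6) = 10.39 mm²); Combining (union): the regions partially overlap — summed areas 334.39 mm² minus the doubly-counted overlap 8.66 mm² gives 325.73 mm² — area = 325.73 mm². So its area = 325.73 mm². Layer 30 is larger (382.38 vs 325.73 mm²).

layer 30 (z = 9 mm)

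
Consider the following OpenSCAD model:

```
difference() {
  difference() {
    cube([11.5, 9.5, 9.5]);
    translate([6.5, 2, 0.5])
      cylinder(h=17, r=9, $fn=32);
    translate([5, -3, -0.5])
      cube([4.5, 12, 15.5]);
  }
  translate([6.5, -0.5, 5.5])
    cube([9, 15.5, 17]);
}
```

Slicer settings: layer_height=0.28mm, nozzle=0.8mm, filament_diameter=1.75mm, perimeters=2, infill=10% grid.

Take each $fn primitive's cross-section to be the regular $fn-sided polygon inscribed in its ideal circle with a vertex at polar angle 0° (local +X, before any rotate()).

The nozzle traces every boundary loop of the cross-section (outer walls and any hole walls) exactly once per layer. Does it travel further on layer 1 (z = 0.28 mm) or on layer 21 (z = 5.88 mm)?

Layer 1 (z = 0.28): the cube is present — its section is the full 11.5×9.5 rectangle (perimeter 42.00 mm); the cylinder at (6.5, 2) is absent (z outside [0.5, 17.5]); the cube at (5, -3) is present — its section is the full 4.5×12 rectangle (perimeter 33.00 mm); Taking the first minus the rest: starting from the 11.5×9.5 cube, the 4.5×12 cube at (5, -3) partially overlaps it — only the 40.50 mm² overlap (of its 54.00 mm²) is removed, clipping the outline — boundary = 60.00 mm; the cube at (6.5, -0.5) is not intersected at this z (z outside [5.5, 22.5]); Subtracting the remaining from the first: none of the subtracted shapes is present at this height, so the result so far is unchanged — boundary = 60.00 mm. So its perimeter = 60.00 mm. Layer 21 (z = 5.88): the 11.5×9.5 cube contributes its full rectangle (perimeter 42.00 mm); the r=9 cylinder at (6.5, 2) gives a regular 32-gon of circumradius 9 (constant along its height) (perimeter = 2·32·9.000·sin(180°/32) = 56.46 mm); the cube at (5, -3) (footprint 4.5×12) is included at this height (perimeter 33.00 mm); After the difference (first − rest): starting from the 11.5×9.5 cube, the r=9 cylinder at (6.5, 2) partially overlaps it — only the 108.30 mm² overlap (of its 252.84 mm²) is removed, clipping the outline; the 4.5×12 cube at (5, -3) misses the remaining region (no effect) — boundary = 4.93 mm; the 9×15.5 cube at (6.5, -0.5) contributes its full rectangle (perimeter 49.00 mm); Subtracting the remaining from the first: starting from that combined region, the 9×15.5 cube at (6.5, -0.5) partially overlaps it — only the 0.00 mm² overlap (of its 139.50 mm²) is removed, clipping the outline — boundary = 4.85 mm. So its perimeter = 4.85 mm. Layer 1 is larger (60.00 vs 4.85 mm).

layer 1 (z = 0.28 mm)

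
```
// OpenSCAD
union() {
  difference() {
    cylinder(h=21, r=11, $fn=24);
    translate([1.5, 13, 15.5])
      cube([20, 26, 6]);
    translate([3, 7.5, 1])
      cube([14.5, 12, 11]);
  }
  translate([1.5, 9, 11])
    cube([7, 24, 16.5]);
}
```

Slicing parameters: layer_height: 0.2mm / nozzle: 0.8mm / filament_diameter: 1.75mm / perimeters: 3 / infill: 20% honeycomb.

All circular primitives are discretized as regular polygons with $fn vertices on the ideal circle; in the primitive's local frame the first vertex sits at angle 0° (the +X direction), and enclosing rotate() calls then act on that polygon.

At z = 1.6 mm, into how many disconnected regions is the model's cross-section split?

1

At z = 1.6 mm: the r=11 cylinder contributes a regular 24-gon of circumradius 11; the cube at (1.5, 13) does not reach this height (z outside [15.5, 21.5]); the cube at (3, 7.5) is present — its section is the full 14.5×12 rectangle; Subtracting the remaining from the first: starting from the r=11 cylinder, the 14.5×12 cube at (3, 7.5) partially overlaps it — only the 9.01 mm² overlap (of its 174.00 mm²) is removed, clipping the outline — 1 connected region; the cube at (1.5, 9) does not reach this height (z outside [11, 27.5]); Merging all regions: only that combined region is present, so the union is just that shape — 1 connected region. The result has 1 disconnected region.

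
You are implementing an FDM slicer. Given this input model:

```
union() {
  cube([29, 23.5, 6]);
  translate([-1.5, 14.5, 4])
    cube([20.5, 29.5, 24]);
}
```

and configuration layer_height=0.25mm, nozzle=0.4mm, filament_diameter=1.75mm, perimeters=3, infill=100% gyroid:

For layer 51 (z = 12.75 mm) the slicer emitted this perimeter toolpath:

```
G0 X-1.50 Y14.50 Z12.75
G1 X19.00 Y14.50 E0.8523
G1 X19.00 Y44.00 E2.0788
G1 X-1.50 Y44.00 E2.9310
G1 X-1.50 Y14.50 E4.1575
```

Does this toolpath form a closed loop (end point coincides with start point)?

yes

Start point (G0): (-1.50, 14.50). End point (last G1): the path returns to the start — closed.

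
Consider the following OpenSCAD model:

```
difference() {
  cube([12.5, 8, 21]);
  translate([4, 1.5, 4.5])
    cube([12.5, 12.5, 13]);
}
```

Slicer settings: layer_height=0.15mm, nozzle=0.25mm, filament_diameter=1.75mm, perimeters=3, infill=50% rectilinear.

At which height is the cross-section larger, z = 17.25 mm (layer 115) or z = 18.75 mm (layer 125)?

Layer 115 (z = 17.25): the cube is present — its section is the full 12.5×8 rectangle (area 100.00 mm²); the cube at (4, 1.5) (footprint 12.5×12.5) is included at this height (area 156.25 mm²); Taking the first minus the rest: starting from the 12.5×8 cube (100.00 mm²), the 12.5×12.5 cube at (4, 1.5) partially overlaps it — only the 55.25 mm² overlap (of its 156.25 mm²) is removed, clipping the outline — area = 44.75 mm². So its area = 44.75 mm². Layer 125 (z = 18.75): the 12.5×8 cube contributes its full rectangle (area 100.00 mm²); the cube at (4, 1.5) is absent (z outside [4.5, 17.5]); After the difference (first − rest): none of the subtracted shapes is present at this height, so the 12.5×8 cube is unchanged — area = 100.00 mm². So its area = 100.00 mm². Layer 125 is larger (100.00 vs 44.75 mm²).

layer 125 (z = 18.75 mm)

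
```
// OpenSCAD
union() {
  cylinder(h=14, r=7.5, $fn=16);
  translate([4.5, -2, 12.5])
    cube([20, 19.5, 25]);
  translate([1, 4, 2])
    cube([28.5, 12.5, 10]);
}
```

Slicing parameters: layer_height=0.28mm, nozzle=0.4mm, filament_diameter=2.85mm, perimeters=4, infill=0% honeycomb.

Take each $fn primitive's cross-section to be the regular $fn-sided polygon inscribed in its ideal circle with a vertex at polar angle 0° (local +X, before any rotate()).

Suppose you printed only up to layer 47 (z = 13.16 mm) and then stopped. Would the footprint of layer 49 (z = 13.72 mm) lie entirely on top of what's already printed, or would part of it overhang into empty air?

entirely on top

Compare the two slices. At z = 13.16: the r=7.5 cylinder contributes a regular 16-gon of circumradius 7.5 (area = (16/2)·7.500²·sin(360°/16) = 172.21 mm²); the cube at (4.5, -2) is present — its section is the full 20×19.5 rectangle (area 390.00 mm²); the cube at (1, 4) is not intersected at this z (z outside [2, 12]); Merging all regions: the regions partially overlap — summed areas 562.21 mm² minus the doubly-counted overlap 17.54 mm² gives 544.67 mm² — area = 544.67 mm². At z = 13.72: the cylinder: section is a regular 16-gon, circumradius r=7.5 (area = (16/2)·7.500²·sin(360°/16) = 172.21 mm²); the cube at (4.5, -2) is present — its section is the full 20×19.5 rectangle (area 390.00 mm²); the cube at (1, 4) is absent (z outside [2, 12]); Taking the union: the regions partially overlap — summed areas 562.21 mm² minus the doubly-counted overlap 17.54 mm² gives 544.67 mm² — area = 544.67 mm². Checking containment: the cross-section at z = 13.72 is a subset of the cross-section at z = 13.16.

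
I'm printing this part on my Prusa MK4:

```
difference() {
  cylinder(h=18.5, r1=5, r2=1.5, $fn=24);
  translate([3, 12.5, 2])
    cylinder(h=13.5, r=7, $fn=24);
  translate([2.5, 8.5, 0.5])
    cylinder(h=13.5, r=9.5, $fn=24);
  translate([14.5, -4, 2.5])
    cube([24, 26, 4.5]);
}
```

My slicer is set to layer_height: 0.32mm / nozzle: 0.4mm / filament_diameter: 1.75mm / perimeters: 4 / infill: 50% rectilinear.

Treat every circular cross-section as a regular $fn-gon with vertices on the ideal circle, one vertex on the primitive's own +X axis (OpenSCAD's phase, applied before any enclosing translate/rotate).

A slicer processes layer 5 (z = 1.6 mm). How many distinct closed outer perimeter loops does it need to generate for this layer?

At z = 1.6 mm: the cone (r1=5→r2=1.5) has section circumradius 4.697 here — a regular 24-gon; the cylinder at (3, 12.5) does not reach this height (z outside [2, 15.5]); the r=9.5 cylinder at (2.5, 8.5) contributes a regular 24-gon of circumradius 9.5; the cube at (14.5, -4) is not intersected at this z (z outside [2.5, 7]); After the difference (first − rest): starting from the cone, the r=9.5 cylinder at (2.5, 8.5) partially overlaps it — only the 36.01 mm² overlap (of its 280.30 mm²) is removed, clipping the outline — 1 connected region. The result has 1 disconnected region.

1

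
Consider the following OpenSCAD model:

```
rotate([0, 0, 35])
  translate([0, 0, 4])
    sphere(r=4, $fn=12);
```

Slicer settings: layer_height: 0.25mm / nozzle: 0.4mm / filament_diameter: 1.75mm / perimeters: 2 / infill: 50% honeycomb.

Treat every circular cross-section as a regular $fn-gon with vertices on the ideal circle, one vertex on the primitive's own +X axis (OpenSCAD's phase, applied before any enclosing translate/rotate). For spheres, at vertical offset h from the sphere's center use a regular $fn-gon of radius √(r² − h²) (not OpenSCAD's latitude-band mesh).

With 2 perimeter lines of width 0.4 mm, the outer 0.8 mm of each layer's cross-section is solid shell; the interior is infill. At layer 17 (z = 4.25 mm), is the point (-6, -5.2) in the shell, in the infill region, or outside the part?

outside

At z = 4.25 mm: the r=4 sphere slices to a regular 12-gon of circumradius 3.992 (√(r²−h²) with h=0.25 from center); (whole slice rotated 35° about Z — lengths, areas and connectivity unchanged). Overall, the cross-section is a single solid region. Undo the 35° rotation: the query point maps to (-7.898, -0.818) in the un-rotated model frame. The nearest boundary edge runs (-3.46, 2.00)→(-3.99, 0.00); distance from the point to it = 3.99 mm. The point is not inside any of the regions above, so it lies outside the cross-section (3.99 mm from the nearest boundary).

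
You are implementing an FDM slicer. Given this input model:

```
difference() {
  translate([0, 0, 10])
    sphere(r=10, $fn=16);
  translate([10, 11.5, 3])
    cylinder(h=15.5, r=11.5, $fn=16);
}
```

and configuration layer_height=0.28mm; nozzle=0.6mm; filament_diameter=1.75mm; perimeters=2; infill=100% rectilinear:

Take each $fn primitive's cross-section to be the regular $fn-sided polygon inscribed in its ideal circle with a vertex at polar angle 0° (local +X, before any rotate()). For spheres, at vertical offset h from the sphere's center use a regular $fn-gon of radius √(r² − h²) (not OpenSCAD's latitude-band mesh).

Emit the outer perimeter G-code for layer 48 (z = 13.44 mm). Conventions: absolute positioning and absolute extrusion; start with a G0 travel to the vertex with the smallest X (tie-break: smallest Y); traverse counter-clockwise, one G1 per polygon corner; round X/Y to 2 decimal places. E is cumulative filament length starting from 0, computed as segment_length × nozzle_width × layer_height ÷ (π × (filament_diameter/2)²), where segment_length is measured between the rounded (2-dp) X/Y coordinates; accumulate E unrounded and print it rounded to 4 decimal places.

G0 X-9.39 Y0.00 Z13.44
G1 X-8.67 Y-3.59 E0.2557
G1 X-6.64 Y-6.64 E0.5116
G1 X-3.59 Y-8.67 E0.7675
G1 X0.00 Y-9.39 E1.0233
G1 X3.59 Y-8.67 E1.2790
G1 X6.64 Y-6.64 E1.5349
G1 X8.67 Y-3.59 E1.7908
G1 X9.39 Y0.00 E2.0466
G1 X9.36 Y0.13 E2.0559
G1 X5.60 Y0.88 E2.3237
G1 X1.87 Y3.37 E2.6369
G1 X-0.62 Y7.10 E2.9502
G1 X-1.04 Y9.18 E3.0984
G1 X-3.59 Y8.67 E3.2800
G1 X-6.64 Y6.64 E3.5359
G1 X-8.67 Y3.59 E3.7918
G1 X-9.39 Y0.00 E4.0476

At z = 13.44 mm: the r=10 sphere slices to a regular 16-gon of circumradius 9.390 (√(r²−h²) with h=3.44 from center); the r=11.5 cylinder at (10, 11.5) contributes a regular 16-gon of circumradius 11.5; Subtracting the remaining from the first: starting from the r=10 sphere, the r=11.5 cylinder at (10, 11.5) partially overlaps it — only the 50.90 mm² overlap (of its 404.88 mm²) is removed, clipping the outline — 1 connected region. The outline is a single polygon with 17 vertices. Extrusion per mm of travel: 0.6 × 0.28 / (π × 0.875²) = 0.069846. Accumulating E over each segment gives final E = 4.0476.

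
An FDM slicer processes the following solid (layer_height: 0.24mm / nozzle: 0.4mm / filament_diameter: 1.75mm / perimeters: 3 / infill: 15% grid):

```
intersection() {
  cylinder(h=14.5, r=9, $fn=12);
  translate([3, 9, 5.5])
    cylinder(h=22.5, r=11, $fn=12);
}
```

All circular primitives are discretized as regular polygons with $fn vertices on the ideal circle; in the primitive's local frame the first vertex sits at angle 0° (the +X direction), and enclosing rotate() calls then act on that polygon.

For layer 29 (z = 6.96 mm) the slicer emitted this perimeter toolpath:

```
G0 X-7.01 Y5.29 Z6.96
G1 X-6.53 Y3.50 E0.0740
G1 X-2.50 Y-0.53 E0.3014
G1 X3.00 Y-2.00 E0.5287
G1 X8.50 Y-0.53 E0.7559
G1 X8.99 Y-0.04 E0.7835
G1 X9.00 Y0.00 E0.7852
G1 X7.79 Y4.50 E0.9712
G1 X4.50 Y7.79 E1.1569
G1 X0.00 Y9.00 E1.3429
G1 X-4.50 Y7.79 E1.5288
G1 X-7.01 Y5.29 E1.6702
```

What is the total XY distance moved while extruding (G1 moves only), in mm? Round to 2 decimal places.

41.85 mm

Sum the Euclidean lengths of each G1 segment: total = 41.85 mm.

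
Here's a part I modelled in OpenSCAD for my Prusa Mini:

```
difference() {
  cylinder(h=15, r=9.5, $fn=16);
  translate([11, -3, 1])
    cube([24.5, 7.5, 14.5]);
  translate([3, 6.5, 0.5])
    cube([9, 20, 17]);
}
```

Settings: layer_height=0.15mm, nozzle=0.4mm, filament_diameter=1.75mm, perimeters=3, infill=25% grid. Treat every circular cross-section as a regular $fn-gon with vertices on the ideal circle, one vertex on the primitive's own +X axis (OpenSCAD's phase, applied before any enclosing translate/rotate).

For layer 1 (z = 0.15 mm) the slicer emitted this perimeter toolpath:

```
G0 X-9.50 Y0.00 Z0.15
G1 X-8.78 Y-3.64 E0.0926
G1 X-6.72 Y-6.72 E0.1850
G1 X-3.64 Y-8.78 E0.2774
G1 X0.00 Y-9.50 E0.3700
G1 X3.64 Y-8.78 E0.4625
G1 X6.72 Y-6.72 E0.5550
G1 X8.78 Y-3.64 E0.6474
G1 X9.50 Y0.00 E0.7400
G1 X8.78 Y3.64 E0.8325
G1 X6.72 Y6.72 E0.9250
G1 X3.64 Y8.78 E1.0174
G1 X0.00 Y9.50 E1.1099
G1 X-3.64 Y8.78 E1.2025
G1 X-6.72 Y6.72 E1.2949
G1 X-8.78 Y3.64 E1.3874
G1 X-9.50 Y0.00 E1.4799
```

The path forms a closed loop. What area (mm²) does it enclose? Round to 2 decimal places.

Apply the shoelace formula to the sequence of (X, Y) vertices; enclosed area = 276.48 mm².

276.48 mm²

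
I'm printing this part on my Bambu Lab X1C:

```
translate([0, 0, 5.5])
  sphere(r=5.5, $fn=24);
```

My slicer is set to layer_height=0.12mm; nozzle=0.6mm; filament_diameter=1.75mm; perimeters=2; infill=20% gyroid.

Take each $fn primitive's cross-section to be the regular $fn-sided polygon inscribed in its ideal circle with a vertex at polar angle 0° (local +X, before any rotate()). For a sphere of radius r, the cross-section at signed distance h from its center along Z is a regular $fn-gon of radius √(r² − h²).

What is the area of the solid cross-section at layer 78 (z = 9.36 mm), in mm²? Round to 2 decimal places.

At z = 9.36 mm: the sphere: section is a regular 24-gon, circumradius = √(r²−h²) = √(5.5²−3.86²) = 3.918 (area = (24/2)·3.918²·sin(360°/24) = 47.68 mm²). Overall, the cross-section is a single solid region. Net area = 47.68 mm².

47.68 mm²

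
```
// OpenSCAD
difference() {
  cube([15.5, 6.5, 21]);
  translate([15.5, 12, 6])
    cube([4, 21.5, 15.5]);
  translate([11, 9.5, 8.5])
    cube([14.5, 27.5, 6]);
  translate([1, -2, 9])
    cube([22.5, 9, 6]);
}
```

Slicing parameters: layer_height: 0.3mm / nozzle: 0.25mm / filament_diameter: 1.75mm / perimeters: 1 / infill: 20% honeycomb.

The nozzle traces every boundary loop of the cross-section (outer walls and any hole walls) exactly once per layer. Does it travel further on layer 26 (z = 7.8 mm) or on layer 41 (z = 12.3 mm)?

Layer 26 (z = 7.8): the cube (footprint 15.5×6.5) is included at this height (perimeter 44.00 mm); the 4×21.5 cube at (15.5, 12) contributes its full rectangle (perimeter 51.00 mm); the cube at (11, 9.5) does not reach this height (z outside [8.5, 14.5]); the cube at (1, -2) is absent (z outside [9, 15]); Taking the first minus the rest: starting from the 15.5×6.5 cube, the 4×21.5 cube at (15.5, 12) misses the remaining region (no effect) — boundary = 44.00 mm. So its perimeter = 44.00 mm. Layer 41 (z = 12.3): the cube is present — its section is the full 15.5×6.5 rectangle (perimeter 44.00 mm); the 4×21.5 cube at (15.5, 12) contributes its full rectangle (perimeter 51.00 mm); the cube at (11, 9.5) is present — its section is the full 14.5×27.5 rectangle (perimeter 84.00 mm); the 22.5×9 cube at (1, -2) contributes its full rectangle (perimeter 63.00 mm); Subtracting the remaining from the first: starting from the 15.5×6.5 cube, the 4×21.5 cube at (15.5, 12) misses the remaining region (no effect); the 14.5×27.5 cube at (11, 9.5) misses the remaining region (no effect); the 22.5×9 cube at (1, -2) partially overlaps it — only the 94.25 mm² overlap (of its 202.50 mm²) is removed, clipping the outline — boundary = 15.00 mm. So its perimeter = 15.00 mm. Layer 26 is larger (44.00 vs 15.00 mm).

layer 26 (z = 7.8 mm)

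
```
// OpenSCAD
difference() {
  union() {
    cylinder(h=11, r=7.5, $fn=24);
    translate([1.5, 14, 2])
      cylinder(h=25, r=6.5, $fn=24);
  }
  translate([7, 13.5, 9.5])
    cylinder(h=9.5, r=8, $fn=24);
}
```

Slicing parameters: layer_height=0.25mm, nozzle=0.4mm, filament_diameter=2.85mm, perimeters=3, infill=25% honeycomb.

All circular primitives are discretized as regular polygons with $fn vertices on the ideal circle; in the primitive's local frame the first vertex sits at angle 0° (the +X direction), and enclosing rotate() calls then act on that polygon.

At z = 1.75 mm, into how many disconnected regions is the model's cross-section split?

At z = 1.75 mm: the cylinder: section is a regular 24-gon, circumradius r=7.5; the cylinder at (1.5, 14) is not intersected at this z (z outside [2, 27]); Taking the union: only the r=7.5 cylinder is present, so the union is just that shape — 1 connected region; the cylinder at (7, 13.5) is absent (z outside [9.5, 19]); Taking the first minus the rest: none of the subtracted shapes is present at this height, so the result so far is unchanged — 1 connected region. The result has 1 disconnected region.

1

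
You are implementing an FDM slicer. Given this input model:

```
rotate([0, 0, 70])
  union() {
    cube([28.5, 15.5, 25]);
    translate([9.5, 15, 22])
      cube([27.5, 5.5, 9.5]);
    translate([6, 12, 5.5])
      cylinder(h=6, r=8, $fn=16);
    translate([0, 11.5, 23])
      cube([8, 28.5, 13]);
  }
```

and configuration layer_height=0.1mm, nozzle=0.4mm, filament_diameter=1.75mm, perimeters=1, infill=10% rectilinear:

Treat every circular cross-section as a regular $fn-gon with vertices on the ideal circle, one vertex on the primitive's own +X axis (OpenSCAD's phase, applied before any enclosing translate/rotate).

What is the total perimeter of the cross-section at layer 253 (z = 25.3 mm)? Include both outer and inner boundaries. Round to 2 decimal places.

At z = 25.3 mm: the cube is absent (z outside [0, 25]); the 27.5×5.5 cube at (9.5, 15) contributes its full rectangle (perimeter 66.00 mm); the cylinder at (6, 12) does not reach this height (z outside [5.5, 11.5]); the cube at (0, 11.5) (footprint 8×28.5) is included at this height (perimeter 73.00 mm); Combining (union): the 2 present regions are separate (no shared area or edge), so areas and boundary lengths simply add and each stays a separate island — boundary = 139.00 mm; (rotated 70° about Z; rotation is an isometry so areas/perimeters/island counts are preserved). Overall, the cross-section has 2 separate islands. Total boundary length (outer) = 139.00 mm.

139.00 mm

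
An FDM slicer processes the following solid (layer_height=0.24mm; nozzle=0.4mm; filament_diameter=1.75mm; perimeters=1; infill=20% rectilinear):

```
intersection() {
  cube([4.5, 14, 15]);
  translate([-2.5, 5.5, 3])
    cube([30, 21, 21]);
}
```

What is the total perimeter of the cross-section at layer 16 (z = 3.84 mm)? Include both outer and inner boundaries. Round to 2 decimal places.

At z = 3.84 mm: the cube (footprint 4.5×14) is included at this height (perimeter 37.00 mm); the cube at (-2.5, 5.5) (footprint 30×21) is included at this height (perimeter 102.00 mm); Taking the intersection: the 30×21 cube at (-2.5, 5.5) partially overlaps the 4.5×14 cube; clipping to the common part keeps 38.25 mm² — boundary = 26.00 mm. Overall, the cross-section is a single solid region. Total boundary length (outer) = 26.00 mm.

26.00 mm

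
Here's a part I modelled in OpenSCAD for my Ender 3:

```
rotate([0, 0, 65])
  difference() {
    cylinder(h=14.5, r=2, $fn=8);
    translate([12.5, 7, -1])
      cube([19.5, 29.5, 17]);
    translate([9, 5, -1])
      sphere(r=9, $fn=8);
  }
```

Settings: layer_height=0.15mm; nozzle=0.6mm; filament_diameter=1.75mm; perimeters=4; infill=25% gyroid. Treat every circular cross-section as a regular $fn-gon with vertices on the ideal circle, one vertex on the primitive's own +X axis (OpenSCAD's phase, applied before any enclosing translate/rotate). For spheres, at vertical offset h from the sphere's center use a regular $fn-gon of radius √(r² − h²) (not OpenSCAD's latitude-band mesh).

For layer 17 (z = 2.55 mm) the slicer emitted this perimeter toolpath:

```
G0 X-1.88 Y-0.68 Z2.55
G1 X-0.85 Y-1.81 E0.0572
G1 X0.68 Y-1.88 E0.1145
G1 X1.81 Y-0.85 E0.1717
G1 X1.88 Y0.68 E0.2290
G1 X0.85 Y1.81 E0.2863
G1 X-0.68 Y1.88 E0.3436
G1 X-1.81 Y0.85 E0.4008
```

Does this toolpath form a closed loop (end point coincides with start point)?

no

Start point (G0): (-1.88, -0.68). End point (last G1): the path does not return to the start — open.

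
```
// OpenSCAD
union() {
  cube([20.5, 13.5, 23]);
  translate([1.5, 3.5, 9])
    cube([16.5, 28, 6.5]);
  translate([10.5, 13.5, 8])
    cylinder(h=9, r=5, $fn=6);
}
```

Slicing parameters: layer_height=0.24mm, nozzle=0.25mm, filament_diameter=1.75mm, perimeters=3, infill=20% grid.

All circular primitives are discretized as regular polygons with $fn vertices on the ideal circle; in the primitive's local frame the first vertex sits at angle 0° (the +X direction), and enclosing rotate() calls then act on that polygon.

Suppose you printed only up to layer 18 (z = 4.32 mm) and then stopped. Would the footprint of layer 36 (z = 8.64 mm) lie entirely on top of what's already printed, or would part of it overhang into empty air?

Compare the two slices. At z = 4.32: the 20.5×13.5 cube contributes its full rectangle (area 276.75 mm²); the cube at (1.5, 3.5) does not reach this height (z outside [9, 15.5]); the cylinder at (10.5, 13.5) is not intersected at this z (z outside [8, 17]); Taking the union: only the 20.5×13.5 cube is present, so the union is just that shape — area = 276.75 mm². At z = 8.64: the cube is present — its section is the full 20.5×13.5 rectangle (area 276.75 mm²); the cube at (1.5, 3.5) is not intersected at this z (z outside [9, 15.5]); the cylinder at (10.5, 13.5): section is a regular 6-gon, circumradius r=5 (area = (6/2)·5.000²·sin(360°/6) = 64.95 mm²); Taking the union: the regions partially overlap — summed areas 341.70 mm² minus the doubly-counted overlap 32.48 mm² gives 309.23 mm² — area = 309.23 mm². Checking containment: at z = 8.64 the cross-section extends beyond the z = 4.32 cross-section by about 32.48 mm².

part overhangs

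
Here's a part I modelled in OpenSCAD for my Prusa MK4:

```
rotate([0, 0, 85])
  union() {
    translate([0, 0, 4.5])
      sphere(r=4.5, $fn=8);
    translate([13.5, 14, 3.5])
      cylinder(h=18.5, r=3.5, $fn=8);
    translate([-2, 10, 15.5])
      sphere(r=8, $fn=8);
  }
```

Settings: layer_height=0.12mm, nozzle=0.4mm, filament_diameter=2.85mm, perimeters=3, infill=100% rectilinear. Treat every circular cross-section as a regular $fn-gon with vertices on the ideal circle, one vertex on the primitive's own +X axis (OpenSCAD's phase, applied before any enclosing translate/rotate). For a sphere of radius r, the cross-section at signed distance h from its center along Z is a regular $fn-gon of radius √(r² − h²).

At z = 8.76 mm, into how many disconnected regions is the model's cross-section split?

At z = 8.76 mm: the r=4.5 sphere contributes a regular 8-gon of circumradius √(4.5²−4.26²) = 1.450; the cylinder at (13.5, 14): section is a regular 8-gon, circumradius r=3.5; the sphere at (-2, 10): section is a regular 8-gon, circumradius = √(r²−h²) = √(8²−6.74²) = 4.310; Taking the union: the 3 present regions are separate (no shared area or edge), so areas and boundary lengths simply add and each stays a separate island — 3 connected regions; (whole slice rotated 85° about Z — lengths, areas and connectivity unchanged). The result has 3 disconnected regions.

3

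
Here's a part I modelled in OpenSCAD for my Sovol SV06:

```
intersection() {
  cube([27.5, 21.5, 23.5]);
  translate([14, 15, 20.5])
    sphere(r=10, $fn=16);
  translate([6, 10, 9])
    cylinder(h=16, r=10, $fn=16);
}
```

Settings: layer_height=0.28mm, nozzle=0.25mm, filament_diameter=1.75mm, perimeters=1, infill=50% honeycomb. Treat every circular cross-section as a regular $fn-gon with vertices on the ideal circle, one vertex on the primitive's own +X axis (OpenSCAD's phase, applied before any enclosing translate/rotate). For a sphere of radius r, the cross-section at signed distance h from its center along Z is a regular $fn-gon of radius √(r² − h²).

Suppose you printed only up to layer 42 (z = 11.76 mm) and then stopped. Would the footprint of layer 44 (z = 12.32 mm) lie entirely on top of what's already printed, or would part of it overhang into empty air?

Compare the two slices. At z = 11.76: the cube is present — its section is the full 27.5×21.5 rectangle (area 591.25 mm²); the r=10 sphere at (14, 15) contributes a regular 16-gon of circumradius √(10²−8.74²) = 4.859 (area = (16/2)·4.859²·sin(360°/16) = 72.29 mm²); the r=10 cylinder at (6, 10) contributes a regular 16-gon of circumradius 10 (area = (16/2)·10.000²·sin(360°/16) = 306.15 mm²); Taking the intersection: the r=10 sphere at (14, 15) lies inside the 27.5×21.5 cube, so the common part is the r=10 sphere at (14, 15) itself; the r=10 cylinder at (6, 10) partially overlaps the running intersection; clipping to the common part keeps 36.43 mm² — area = 36.43 mm². At z = 12.32: the cube (footprint 27.5×21.5) is included at this height (area 591.25 mm²); the sphere at (14, 15): section is a regular 16-gon, circumradius = √(r²−h²) = √(10²−8.18²) = 5.752 (area = (16/2)·5.752²·sin(360°/16) = 101.30 mm²); the cylinder at (6, 10): section is a regular 16-gon, circumradius r=10 (area = (16/2)·10.000²·sin(360°/16) = 306.15 mm²); After intersecting: the r=10 sphere at (14, 15) lies inside the 27.5×21.5 cube, so the common part is the r=10 sphere at (14, 15) itself; the r=10 cylinder at (6, 10) partially overlaps the running intersection; clipping to the common part keeps 49.22 mm² — area = 49.22 mm². Checking containment: at z = 12.32 the cross-section extends beyond the z = 11.76 cross-section by about 12.79 mm².

part overhangs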